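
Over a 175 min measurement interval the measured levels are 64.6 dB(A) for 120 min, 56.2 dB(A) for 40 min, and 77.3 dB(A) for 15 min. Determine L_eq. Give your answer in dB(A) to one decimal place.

Weight each interval's intensity by its duration and average over T = 175 min:
Σ tᵢ·10^(Lᵢ/10) = 120·10^(64.6/10) + 40·10^(56.2/10) + 15·10^(77.3/10) = 1.168e+09.
L_eq = 10·log₁₀(1.168e+09/175) = 68.25 dB(A).

68.2 dB(A)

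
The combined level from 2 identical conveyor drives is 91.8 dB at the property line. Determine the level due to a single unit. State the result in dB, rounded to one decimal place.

2 equal contributions raise the level by 10·log₁₀ 2 = 3.010 dB, so each unit alone gives 91.8 − 3.010.

88.8 dB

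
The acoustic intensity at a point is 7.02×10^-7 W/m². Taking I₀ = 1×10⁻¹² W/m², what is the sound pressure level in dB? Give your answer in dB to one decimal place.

L = 10·log₁₀(I/I₀) = 10·log₁₀(7.02×10^-7/10⁻¹²) = 10·log₁₀(7.02×10^5).
L = 10·(0.8463 + 5) = 58.46 dB.

58.5 dB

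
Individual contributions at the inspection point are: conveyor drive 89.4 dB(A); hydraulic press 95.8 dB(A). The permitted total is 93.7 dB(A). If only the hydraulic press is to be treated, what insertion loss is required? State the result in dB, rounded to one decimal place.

The untreated sources together contribute 10^(89.4/10) = 8.710e+08, i.e. 89.40 dB(A).
To meet 93.7 dB(A) overall, the treated hydraulic press may contribute at most 10^(93.7/10) − 8.710e+08 = 1.473e+09, i.e. 91.68 dB(A).
So the hydraulic press must be reduced from 95.8 to 91.68 dB(A): IL = 4.12 dB.

4.1 dB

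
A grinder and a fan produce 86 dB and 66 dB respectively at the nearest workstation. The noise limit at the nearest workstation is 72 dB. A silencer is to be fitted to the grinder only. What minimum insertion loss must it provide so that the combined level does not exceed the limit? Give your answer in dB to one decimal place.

15.3 dB

Fixed contribution from the other source: Σ 10^(L/10) = 10^(66/10) = 3.981e+06 (66.00 dB).
The limit corresponds to 10^(72/10) = 1.585e+07; subtracting the fixed part leaves 1.187e+07 for the grinder, i.e. 70.74 dB.
So the grinder must be reduced from 86 to 70.74 dB: IL = 15.26 dB.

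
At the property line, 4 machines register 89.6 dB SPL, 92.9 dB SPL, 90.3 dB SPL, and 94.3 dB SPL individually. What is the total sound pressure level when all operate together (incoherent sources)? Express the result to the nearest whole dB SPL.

Incoherent sources combine by intensity addition: L_total = 10·log₁₀(Σ 10^(L_i/10)).
Σ 10^(L/10) = 10^(89.6/10) + 10^(92.9/10) + 10^(90.3/10) + 10^(94.3/10) = 6.625e+09.
L_total = 10·log₁₀(6.625e+09) = 98.21 dB SPL.

98 dB SPL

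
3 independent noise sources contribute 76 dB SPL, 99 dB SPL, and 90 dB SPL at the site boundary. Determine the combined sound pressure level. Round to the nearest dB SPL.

For uncorrelated sources the intensities add, so convert each level to linear form, sum, and take 10·log₁₀ of the total.
Σ 10^(L/10) = 10^(76/10) + 10^(99/10) + 10^(90/10) = 8.983e+09.
L_total = 10·log₁₀(8.983e+09) = 99.53 dB SPL.

100 dB SPL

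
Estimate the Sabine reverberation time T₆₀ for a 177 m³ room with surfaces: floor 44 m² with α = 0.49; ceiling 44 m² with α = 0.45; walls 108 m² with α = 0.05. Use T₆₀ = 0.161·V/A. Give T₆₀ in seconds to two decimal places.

0.61 s

Summing Sᵢαᵢ: 44·0.49 + 44·0.45 + 108·0.05 = 46.76 m².
T₆₀ = 0.161·V/A = 0.161·177/46.76 = 0.609 s.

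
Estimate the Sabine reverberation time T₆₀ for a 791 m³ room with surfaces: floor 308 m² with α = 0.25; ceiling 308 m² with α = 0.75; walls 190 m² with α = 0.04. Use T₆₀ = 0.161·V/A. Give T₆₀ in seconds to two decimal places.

A = Σ Sᵢαᵢ = 308·0.25 + 308·0.75 + 190·0.04 = 315.60 m².
T₆₀ = 0.161 × 791 / 315.60 = 0.404 s.

0.40 s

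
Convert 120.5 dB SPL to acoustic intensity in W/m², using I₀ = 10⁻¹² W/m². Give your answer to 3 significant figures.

1.12 W/m²

L = 10·log₁₀(I/I₀) ⇒ I = I₀·10^(L/10) = 10⁻¹² × 10^12.05.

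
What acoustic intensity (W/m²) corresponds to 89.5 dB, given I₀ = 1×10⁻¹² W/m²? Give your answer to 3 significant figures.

0.000891 W/m²

L = 10·log₁₀(I/I₀) ⇒ I = I₀·10^(L/10) = 10⁻¹² × 10^8.95.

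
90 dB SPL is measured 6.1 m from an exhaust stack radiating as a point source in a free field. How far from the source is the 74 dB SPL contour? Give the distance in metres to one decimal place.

38.5 m

The 16.0 dB drop corresponds to a distance ratio of 10^(16.0/20) for a point source.
r₂ = 6.1·10^((90−74)/20) = 6.1·10^(16.0/20) = 38.49 m.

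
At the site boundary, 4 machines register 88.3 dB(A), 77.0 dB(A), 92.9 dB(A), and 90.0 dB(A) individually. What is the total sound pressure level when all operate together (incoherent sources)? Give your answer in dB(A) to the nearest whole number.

For uncorrelated sources the intensities add, so convert each level to linear form, sum, and take 10·log₁₀ of the total.
Σ 10^(L/10) = 10^(88.3/10) + 10^(77.0/10) + 10^(92.9/10) + 10^(90.0/10) = 3.676e+09.
L_total = 10·log₁₀(3.676e+09) = 95.65 dB(A).

96 dB(A)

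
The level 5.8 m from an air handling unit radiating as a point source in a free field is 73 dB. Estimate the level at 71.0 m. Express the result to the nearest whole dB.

Spherical spreading from a point source gives a 20·log₁₀(r₂/r₁) drop.
L₂ = 73 − 20·log₁₀(71.0/5.8) = 73 − 21.757 = 51.24 dB.

51 dB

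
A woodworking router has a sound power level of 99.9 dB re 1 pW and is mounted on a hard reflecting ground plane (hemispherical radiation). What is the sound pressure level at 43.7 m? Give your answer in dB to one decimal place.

The power spreads over a hemisphere of area 2π·r², so L_p = L_w − 10·log₁₀(2π·r²).
2π·r² = 1.2e+04 m², 10·log₁₀ of that is 40.791 dB.
L_p = 99.9 − 40.791 = 59.11 dB.

59.1 dB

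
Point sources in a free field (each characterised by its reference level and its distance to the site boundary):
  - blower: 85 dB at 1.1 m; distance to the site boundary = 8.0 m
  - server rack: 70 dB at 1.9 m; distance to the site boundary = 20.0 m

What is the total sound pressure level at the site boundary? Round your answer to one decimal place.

Propagate each source to the receiver with L = L_ref − 20·log₁₀(r/r_ref), then add intensities.
blower: 85 − 20·log₁₀(8.0/1.1) = 85 − 17.23 = 67.77 dB.
server rack: 70 − 20·log₁₀(20.0/1.9) = 70 − 20.45 = 49.55 dB.
Σ 10^(L/10) = 6.069e+06 → L_total = 10·log₁₀(6.069e+06) = 67.83 dB.

67.8 dB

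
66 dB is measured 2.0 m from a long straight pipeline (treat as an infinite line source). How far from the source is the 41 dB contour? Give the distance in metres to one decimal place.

632.5 m

Line-source spreading drops the level by 10·log₁₀(r₂/r₁); inverting, r₂/r₁ = 10^(ΔL/10).
r₂ = 2.0·10^((66−41)/10) = 2.0·10^(25.0/10) = 632.46 m.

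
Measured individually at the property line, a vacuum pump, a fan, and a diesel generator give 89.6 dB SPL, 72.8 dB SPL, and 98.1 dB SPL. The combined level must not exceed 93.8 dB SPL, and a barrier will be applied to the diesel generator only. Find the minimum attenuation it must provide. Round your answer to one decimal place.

Fixed contribution from the other sources: Σ 10^(L/10) = 10^(89.6/10) + 10^(72.8/10) = 9.311e+08 (89.69 dB SPL).
The limit corresponds to 10^(93.8/10) = 2.399e+09; subtracting the fixed part leaves 1.468e+09 for the diesel generator, i.e. 91.67 dB SPL.
Required insertion loss = 98.1 − 91.67 = 6.43 dB.

6.4 dB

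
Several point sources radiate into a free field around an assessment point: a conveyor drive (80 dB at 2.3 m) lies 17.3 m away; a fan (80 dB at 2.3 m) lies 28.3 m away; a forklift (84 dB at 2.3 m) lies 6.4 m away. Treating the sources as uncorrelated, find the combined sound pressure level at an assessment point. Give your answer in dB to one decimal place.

Propagate each source to the receiver with L = L_ref − 20·log₁₀(r/r_ref), then add intensities.
conveyor drive: 80 − 20·log₁₀(17.3/2.3) = 80 − 17.53 = 62.47 dB.
fan: 80 − 20·log₁₀(28.3/2.3) = 80 − 21.80 = 58.20 dB.
forklift: 84 − 20·log₁₀(6.4/2.3) = 84 − 8.89 = 75.11 dB.
Σ 10^(L/10) = 3.487e+07 → L_total = 10·log₁₀(3.487e+07) = 75.42 dB.

75.4 dB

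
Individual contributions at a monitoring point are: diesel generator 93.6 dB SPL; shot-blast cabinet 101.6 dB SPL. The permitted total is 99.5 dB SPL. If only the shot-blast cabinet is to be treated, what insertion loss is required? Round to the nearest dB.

3 dB

The untreated sources together contribute 10^(93.6/10) = 2.291e+09, i.e. 93.60 dB SPL.
The limit corresponds to 10^(99.5/10) = 8.913e+09; subtracting the fixed part leaves 6.622e+09 for the shot-blast cabinet, i.e. 98.21 dB SPL.
So the shot-blast cabinet must be reduced from 101.6 to 98.21 dB SPL: IL = 3.39 dB.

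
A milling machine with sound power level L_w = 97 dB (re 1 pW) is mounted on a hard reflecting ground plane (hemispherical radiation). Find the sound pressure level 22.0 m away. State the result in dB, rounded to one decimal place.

Free-field hemispherical radiation: L_p = L_w − 10·log₁₀(2π·r²), r = 22.0 m.
2π·r² = 3041 m², 10·log₁₀ of that is 34.830 dB.
L_p = 97 − 34.830 = 62.17 dB.

62.2 dB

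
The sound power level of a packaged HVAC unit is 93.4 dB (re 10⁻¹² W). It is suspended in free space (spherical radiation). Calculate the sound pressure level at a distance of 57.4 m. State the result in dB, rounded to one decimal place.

Free-field spherical radiation: L_p = L_w − 10·log₁₀(4π·r²), r = 57.4 m.
4π·r² = 4.14e+04 m², 10·log₁₀ of that is 46.170 dB.
L_p = 93.4 − 46.170 = 47.23 dB.

47.2 dB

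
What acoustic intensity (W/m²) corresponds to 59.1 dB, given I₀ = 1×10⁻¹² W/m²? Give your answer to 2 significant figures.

8.1e-07 W/m²

I = I₀·10^(L/10) = 10⁻¹² × 10^(59.1/10) = 10^(-6.090).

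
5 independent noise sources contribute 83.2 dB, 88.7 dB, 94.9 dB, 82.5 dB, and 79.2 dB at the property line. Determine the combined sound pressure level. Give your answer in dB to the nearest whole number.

For uncorrelated sources the intensities add, so convert each level to linear form, sum, and take 10·log₁₀ of the total.
Σ 10^(L/10) = 10^(83.2/10) + 10^(88.7/10) + 10^(94.9/10) + 10^(82.5/10) + 10^(79.2/10) = 4.302e+09.
L_total = 10·log₁₀(4.302e+09) = 96.34 dB.

96 dB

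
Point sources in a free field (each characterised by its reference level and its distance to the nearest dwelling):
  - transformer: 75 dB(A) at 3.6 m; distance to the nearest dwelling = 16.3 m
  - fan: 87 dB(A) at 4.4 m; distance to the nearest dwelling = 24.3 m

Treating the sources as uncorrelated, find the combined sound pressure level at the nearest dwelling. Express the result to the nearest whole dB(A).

Propagate each source to the receiver with L = L_ref − 20·log₁₀(r/r_ref), then add intensities.
transformer: 75 − 20·log₁₀(16.3/3.6) = 75 − 13.12 = 61.88 dB(A).
fan: 87 − 20·log₁₀(24.3/4.4) = 87 − 14.84 = 72.16 dB(A).
Σ 10^(L/10) = 1.797e+07 → L_total = 10·log₁₀(1.797e+07) = 72.55 dB(A).

73 dB(A)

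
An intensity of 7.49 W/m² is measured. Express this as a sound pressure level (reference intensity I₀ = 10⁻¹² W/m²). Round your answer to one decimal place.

I/I₀ = 7.49/10⁻¹² = 7.49×10^12, and L = 10·log₁₀(I/I₀).
L = 10·(0.8745 + 12) = 128.74 dB.

128.7 dB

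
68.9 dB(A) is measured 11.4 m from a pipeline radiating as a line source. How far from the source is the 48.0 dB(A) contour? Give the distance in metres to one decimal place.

For a line source L₁ − L₂ = 10·log₁₀(r₂/r₁), so r₂ = r₁·10^((L₁−L₂)/10).
r₂ = 11.4·10^((68.9−48.0)/10) = 11.4·10^(20.9/10) = 1402.51 m.

1402.5 m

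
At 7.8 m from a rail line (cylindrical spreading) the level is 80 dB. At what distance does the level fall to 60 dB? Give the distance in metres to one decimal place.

The 20.0 dB drop corresponds to a distance ratio of 10^(20.0/10) for a line source.
r₂ = 7.8·10^((80−60)/10) = 7.8·10^(20.0/10) = 780.00 m.

780.0 m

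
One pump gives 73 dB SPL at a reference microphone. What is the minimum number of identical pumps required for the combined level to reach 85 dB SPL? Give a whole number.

16

N identical sources give L₁ + 10·log₁₀ N, so require 10·log₁₀ N ≥ 85 − 73 = 12.0 dB.
N ≥ 10^(12.0/10) = 15.849, so N = 16.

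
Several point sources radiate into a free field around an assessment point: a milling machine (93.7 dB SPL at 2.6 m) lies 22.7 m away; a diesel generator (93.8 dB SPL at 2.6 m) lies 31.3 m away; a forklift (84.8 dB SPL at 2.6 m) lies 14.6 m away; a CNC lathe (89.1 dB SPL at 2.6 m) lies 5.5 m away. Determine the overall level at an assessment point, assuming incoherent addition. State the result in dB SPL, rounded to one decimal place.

83.8 dB SPL

Propagate each source to the receiver with L = L_ref − 20·log₁₀(r/r_ref), then add intensities.
milling machine: 93.7 − 20·log₁₀(22.7/2.6) = 93.7 − 18.82 = 74.88 dB SPL.
diesel generator: 93.8 − 20·log₁₀(31.3/2.6) = 93.8 − 21.61 = 72.19 dB SPL.
forklift: 84.8 − 20·log₁₀(14.6/2.6) = 84.8 − 14.99 = 69.81 dB SPL.
CNC lathe: 89.1 − 20·log₁₀(5.5/2.6) = 89.1 − 6.51 = 82.59 dB SPL.
Σ 10^(L/10) = 2.385e+08 → L_total = 10·log₁₀(2.385e+08) = 83.78 dB SPL.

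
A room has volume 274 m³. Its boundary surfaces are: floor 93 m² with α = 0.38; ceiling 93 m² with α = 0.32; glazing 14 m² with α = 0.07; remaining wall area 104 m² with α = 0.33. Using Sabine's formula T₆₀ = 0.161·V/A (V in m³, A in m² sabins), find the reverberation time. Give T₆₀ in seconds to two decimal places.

0.44 s

Summing Sᵢαᵢ: 93·0.38 + 93·0.32 + 14·0.07 + 104·0.33 = 100.40 m².
T₆₀ = 0.161 × 274 / 100.40 = 0.439 s.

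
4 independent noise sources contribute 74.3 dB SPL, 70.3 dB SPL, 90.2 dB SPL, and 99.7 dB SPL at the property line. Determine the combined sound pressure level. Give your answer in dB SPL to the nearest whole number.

Incoherent sources combine by intensity addition: L_total = 10·log₁₀(Σ 10^(L_i/10)).
Σ 10^(L/10) = 10^(74.3/10) + 10^(70.3/10) + 10^(90.2/10) + 10^(99.7/10) = 1.042e+10.
L_total = 10·log₁₀(1.042e+10) = 100.18 dB SPL.

100 dB SPL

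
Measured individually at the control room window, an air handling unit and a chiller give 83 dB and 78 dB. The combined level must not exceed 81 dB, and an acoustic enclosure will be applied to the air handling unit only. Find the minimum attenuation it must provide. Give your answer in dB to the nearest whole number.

5 dB

Everything except the air handling unit sums to 10^(78/10) = 6.310e+07 in linear terms, 78.00 dB.
To meet 81 dB overall, the treated air handling unit may contribute at most 10^(81/10) − 6.310e+07 = 6.280e+07, i.e. 77.98 dB.
Required insertion loss = 83 − 77.98 = 5.02 dB.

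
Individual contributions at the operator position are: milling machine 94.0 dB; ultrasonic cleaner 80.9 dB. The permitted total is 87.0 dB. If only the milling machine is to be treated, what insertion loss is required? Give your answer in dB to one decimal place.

8.2 dB

Fixed contribution from the other source: Σ 10^(L/10) = 10^(80.9/10) = 1.230e+08 (80.90 dB).
The limit corresponds to 10^(87.0/10) = 5.012e+08; subtracting the fixed part leaves 3.782e+08 for the milling machine, i.e. 85.78 dB.
Required insertion loss = 94.0 − 85.78 = 8.22 dB.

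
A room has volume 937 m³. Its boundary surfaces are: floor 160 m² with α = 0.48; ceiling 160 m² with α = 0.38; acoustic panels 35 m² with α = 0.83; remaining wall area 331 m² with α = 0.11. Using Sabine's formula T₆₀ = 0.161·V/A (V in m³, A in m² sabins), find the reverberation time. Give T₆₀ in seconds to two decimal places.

Summing Sᵢαᵢ: 160·0.48 + 160·0.38 + 35·0.83 + 331·0.11 = 203.06 m².
T₆₀ = 0.161·V/A = 0.161·937/203.06 = 0.743 s.

0.74 s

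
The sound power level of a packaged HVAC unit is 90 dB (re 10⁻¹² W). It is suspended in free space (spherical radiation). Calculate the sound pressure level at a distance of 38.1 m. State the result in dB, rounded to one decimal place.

47.4 dB

Free-field spherical radiation: L_p = L_w − 10·log₁₀(4π·r²), r = 38.1 m.
4π·r² = 1.824e+04 m², 10·log₁₀ of that is 42.611 dB.
L_p = 90 − 42.611 = 47.39 dB.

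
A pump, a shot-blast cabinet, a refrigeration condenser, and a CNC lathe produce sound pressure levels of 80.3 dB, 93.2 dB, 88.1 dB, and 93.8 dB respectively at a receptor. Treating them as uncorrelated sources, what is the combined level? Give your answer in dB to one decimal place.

Incoherent sources combine by intensity addition: L_total = 10·log₁₀(Σ 10^(L_i/10)).
Σ 10^(L/10) = 10^(80.3/10) + 10^(93.2/10) + 10^(88.1/10) + 10^(93.8/10) = 5.241e+09.
L_total = 10·log₁₀(5.241e+09) = 97.19 dB.

97.2 dB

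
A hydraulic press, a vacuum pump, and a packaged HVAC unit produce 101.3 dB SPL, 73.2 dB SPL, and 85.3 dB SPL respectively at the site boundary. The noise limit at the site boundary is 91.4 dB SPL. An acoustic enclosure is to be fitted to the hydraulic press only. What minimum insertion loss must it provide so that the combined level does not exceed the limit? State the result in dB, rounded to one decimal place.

11.2 dB

Everything except the hydraulic press sums to 10^(73.2/10) + 10^(85.3/10) = 3.597e+08 in linear terms, 85.56 dB SPL.
The limit corresponds to 10^(91.4/10) = 1.380e+09; subtracting the fixed part leaves 1.021e+09 for the hydraulic press, i.e. 90.09 dB SPL.
Required insertion loss = 101.3 − 90.09 = 11.21 dB.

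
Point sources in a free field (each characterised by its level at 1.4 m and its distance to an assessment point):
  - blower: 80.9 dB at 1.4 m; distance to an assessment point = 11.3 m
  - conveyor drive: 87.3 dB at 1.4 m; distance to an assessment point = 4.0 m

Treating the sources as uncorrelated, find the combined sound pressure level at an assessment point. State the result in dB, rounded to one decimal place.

78.3 dB

First find each source's level at the receiver (point-source: −20·log₁₀(r/r_ref)), then combine on an intensity basis.
blower: 80.9 − 20·log₁₀(11.3/1.4) = 80.9 − 18.14 = 62.76 dB.
conveyor drive: 87.3 − 20·log₁₀(4.0/1.4) = 87.3 − 9.12 = 78.18 dB.
Σ 10^(L/10) = 6.767e+07 → L_total = 10·log₁₀(6.767e+07) = 78.30 dB.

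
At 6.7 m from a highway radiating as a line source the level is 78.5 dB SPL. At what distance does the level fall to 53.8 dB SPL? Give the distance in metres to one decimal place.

1977.3 m

For a line source L₁ − L₂ = 10·log₁₀(r₂/r₁), so r₂ = r₁·10^((L₁−L₂)/10).
r₂ = 6.7·10^((78.5−53.8)/10) = 6.7·10^(24.7/10) = 1977.31 m.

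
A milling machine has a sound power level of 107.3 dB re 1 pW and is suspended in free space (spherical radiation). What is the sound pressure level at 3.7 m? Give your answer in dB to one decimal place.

L_p = L_w − 10·log₁₀(4π·r²) with r = 3.7 m.
4π·r² = 172 m², 10·log₁₀ of that is 22.356 dB.
L_p = 107.3 − 22.356 = 84.94 dB.

84.9 dB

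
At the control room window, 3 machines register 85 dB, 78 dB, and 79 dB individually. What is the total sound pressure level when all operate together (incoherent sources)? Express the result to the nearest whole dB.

For uncorrelated sources the intensities add, so convert each level to linear form, sum, and take 10·log₁₀ of the total.
Σ 10^(L/10) = 10^(85/10) + 10^(78/10) + 10^(79/10) = 4.588e+08.
L_total = 10·log₁₀(4.588e+08) = 86.62 dB.

87 dB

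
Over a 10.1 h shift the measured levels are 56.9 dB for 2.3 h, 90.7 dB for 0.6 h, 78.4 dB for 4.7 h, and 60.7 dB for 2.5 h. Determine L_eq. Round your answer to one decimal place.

Weight each interval's intensity by its duration and average over T = 10.1 h:
Σ tᵢ·10^(Lᵢ/10) = 2.3·10^(56.9/10) + 0.6·10^(90.7/10) + 4.7·10^(78.4/10) + 2.5·10^(60.7/10) = 1.034e+09.
L_eq = 10·log₁₀(1.034e+09/10.1) = 80.10 dB.

80.1 dB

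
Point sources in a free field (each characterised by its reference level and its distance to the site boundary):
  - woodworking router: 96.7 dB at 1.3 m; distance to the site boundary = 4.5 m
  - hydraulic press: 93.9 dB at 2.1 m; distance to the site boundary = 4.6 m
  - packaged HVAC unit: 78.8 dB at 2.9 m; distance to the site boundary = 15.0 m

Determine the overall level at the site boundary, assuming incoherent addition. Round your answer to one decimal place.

89.6 dB

Apply inverse-square spreading to bring every level to the receiver, then sum 10^(L/10).
woodworking router: 96.7 − 20·log₁₀(4.5/1.3) = 96.7 − 10.79 = 85.91 dB.
hydraulic press: 93.9 − 20·log₁₀(4.6/2.1) = 93.9 − 6.81 = 87.09 dB.
packaged HVAC unit: 78.8 − 20·log₁₀(15.0/2.9) = 78.8 − 14.27 = 64.53 dB.
Σ 10^(L/10) = 9.048e+08 → L_total = 10·log₁₀(9.048e+08) = 89.57 dB.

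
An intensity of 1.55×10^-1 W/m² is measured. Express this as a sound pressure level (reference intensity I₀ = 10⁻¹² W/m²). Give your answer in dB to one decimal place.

111.9 dB

I/I₀ = 1.55×10^-1/10⁻¹² = 1.55×10^11, and L = 10·log₁₀(I/I₀).
L = 10·(0.1903 + 11) = 111.90 dB.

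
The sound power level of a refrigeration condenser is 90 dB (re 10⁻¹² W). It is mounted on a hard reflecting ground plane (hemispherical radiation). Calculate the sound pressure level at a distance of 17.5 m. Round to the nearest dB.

57 dB

The power spreads over a hemisphere of area 2π·r², so L_p = L_w − 10·log₁₀(2π·r²).
2π·r² = 1924 m², 10·log₁₀ of that is 32.843 dB.
L_p = 90 − 32.843 = 57.16 dB.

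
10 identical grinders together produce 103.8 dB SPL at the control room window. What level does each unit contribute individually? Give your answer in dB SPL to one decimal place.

93.8 dB SPL

For N identical incoherent sources L_total = L₁ + 10·log₁₀ N, so L₁ = 103.8 − 10·log₁₀(10) = 103.8 − 10.000.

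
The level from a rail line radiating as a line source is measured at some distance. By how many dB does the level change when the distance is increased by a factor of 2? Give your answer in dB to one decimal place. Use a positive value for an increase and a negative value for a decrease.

-3.0 dB

A line source loses 3 dB per doubling of distance; generally ΔL = −10·log₁₀(r₂/r₁).
ΔL = −10·log₁₀(2) = -3.01 dB.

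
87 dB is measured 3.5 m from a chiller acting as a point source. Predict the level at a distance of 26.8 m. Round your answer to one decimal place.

Spherical spreading from a point source gives a 20·log₁₀(r₂/r₁) drop.
L₂ = 87 − 20·log₁₀(26.8/3.5) = 87 − 17.681 = 69.32 dB.

69.3 dB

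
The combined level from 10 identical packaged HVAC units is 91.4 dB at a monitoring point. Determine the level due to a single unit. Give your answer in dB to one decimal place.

10 equal contributions raise the level by 10·log₁₀ 10 = 10.000 dB, so each unit alone gives 91.4 − 10.000.

81.4 dB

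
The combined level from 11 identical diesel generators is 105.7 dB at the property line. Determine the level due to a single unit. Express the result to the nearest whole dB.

For N identical incoherent sources L_total = L₁ + 10·log₁₀ N, so L₁ = 105.7 − 10·log₁₀(11) = 105.7 − 10.414.

95 dB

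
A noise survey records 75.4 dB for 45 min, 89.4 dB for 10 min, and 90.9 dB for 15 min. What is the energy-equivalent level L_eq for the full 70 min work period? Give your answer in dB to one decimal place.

The energy average is taken in the linear domain: L_eq = 10·log₁₀[(Σ tᵢ·10^(Lᵢ/10))/T], T = 70 min.
Σ tᵢ·10^(Lᵢ/10) = 45·10^(75.4/10) + 10·10^(89.4/10) + 15·10^(90.9/10) = 2.872e+10.
L_eq = 10·log₁₀(2.872e+10/70) = 86.13 dB.

86.1 dB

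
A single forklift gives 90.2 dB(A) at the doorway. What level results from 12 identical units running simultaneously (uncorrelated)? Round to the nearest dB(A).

101 dB(A)

L_total = L₁ + 10·log₁₀ N for N identical incoherent sources.
L_total = 90.2 + 10·log₁₀(12) = 90.2 + 10.792 = 100.99 dB(A).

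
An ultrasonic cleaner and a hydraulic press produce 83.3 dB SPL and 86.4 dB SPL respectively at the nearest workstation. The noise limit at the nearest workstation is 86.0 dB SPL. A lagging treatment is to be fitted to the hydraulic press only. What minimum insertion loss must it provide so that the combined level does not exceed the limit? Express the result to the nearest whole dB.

Everything except the hydraulic press sums to 10^(83.3/10) = 2.138e+08 in linear terms, 83.30 dB SPL.
To meet 86.0 dB SPL overall, the treated hydraulic press may contribute at most 10^(86.0/10) − 2.138e+08 = 1.843e+08, i.e. 82.66 dB SPL.
So the hydraulic press must be reduced from 86.4 to 82.66 dB SPL: IL = 3.74 dB.

4 dB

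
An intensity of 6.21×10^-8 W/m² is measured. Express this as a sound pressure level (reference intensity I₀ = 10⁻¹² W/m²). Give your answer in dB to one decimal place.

47.9 dB

Dividing by I₀ shifts the exponent by 12: I/I₀ = 6.21×10^4.
L = 10·(0.7931 + 4) = 47.93 dB.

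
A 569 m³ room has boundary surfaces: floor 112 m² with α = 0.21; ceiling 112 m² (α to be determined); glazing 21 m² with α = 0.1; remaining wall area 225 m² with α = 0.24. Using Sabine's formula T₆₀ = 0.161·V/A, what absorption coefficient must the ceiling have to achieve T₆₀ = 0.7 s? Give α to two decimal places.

Required total absorption A = 0.161·569/0.7 = 130.87 m².
Absorption from the other surfaces = 112·0.21 + 21·0.1 + 225·0.24 = 79.62 m², so the ceiling must supply 51.25 m² over 112 m².
α = 51.25/112 = 0.458.

0.46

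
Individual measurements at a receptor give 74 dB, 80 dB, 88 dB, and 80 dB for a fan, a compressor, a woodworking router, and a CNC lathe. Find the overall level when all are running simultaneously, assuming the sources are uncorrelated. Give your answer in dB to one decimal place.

89.3 dB

For uncorrelated sources the intensities add, so convert each level to linear form, sum, and take 10·log₁₀ of the total.
Σ 10^(L/10) = 10^(74/10) + 10^(80/10) + 10^(88/10) + 10^(80/10) = 8.561e+08.
L_total = 10·log₁₀(8.561e+08) = 89.33 dB.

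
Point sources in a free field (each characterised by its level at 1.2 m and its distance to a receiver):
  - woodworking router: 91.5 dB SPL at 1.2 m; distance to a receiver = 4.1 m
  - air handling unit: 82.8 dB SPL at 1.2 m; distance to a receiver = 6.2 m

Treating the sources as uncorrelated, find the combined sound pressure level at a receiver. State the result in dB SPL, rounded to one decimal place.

Apply inverse-square spreading to bring every level to the receiver, then sum 10^(L/10).
woodworking router: 91.5 − 20·log₁₀(4.1/1.2) = 91.5 − 10.67 = 80.83 dB SPL.
air handling unit: 82.8 − 20·log₁₀(6.2/1.2) = 82.8 − 14.26 = 68.54 dB SPL.
Σ 10^(L/10) = 1.281e+08 → L_total = 10·log₁₀(1.281e+08) = 81.08 dB SPL.

81.1 dB SPL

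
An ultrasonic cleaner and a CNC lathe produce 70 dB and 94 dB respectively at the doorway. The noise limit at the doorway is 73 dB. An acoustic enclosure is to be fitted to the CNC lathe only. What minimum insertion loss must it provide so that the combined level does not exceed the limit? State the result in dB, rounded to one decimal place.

24.0 dB

Fixed contribution from the other source: Σ 10^(L/10) = 10^(70/10) = 1.000e+07 (70.00 dB).
The limit corresponds to 10^(73/10) = 1.995e+07; subtracting the fixed part leaves 9.953e+06 for the CNC lathe, i.e. 69.98 dB.
Required insertion loss = 94 − 69.98 = 24.02 dB.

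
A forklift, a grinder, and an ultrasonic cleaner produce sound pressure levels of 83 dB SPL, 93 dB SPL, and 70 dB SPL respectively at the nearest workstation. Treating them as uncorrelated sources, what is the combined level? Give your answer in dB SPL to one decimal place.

Incoherent sources combine by intensity addition: L_total = 10·log₁₀(Σ 10^(L_i/10)).
Σ 10^(L/10) = 10^(83/10) + 10^(93/10) + 10^(70/10) = 2.205e+09.
L_total = 10·log₁₀(2.205e+09) = 93.43 dB SPL.

93.4 dB SPL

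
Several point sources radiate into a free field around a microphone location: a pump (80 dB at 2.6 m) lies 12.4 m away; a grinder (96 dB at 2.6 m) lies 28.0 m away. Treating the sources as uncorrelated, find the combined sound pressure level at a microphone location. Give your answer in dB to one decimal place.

75.9 dB

First find each source's level at the receiver (point-source: −20·log₁₀(r/r_ref)), then combine on an intensity basis.
pump: 80 − 20·log₁₀(12.4/2.6) = 80 − 13.57 = 66.43 dB.
grinder: 96 − 20·log₁₀(28.0/2.6) = 96 − 20.64 = 75.36 dB.
Σ 10^(L/10) = 3.872e+07 → L_total = 10·log₁₀(3.872e+07) = 75.88 dB.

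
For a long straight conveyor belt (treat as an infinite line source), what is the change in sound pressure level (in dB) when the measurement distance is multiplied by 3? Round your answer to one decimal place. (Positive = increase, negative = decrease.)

-4.8 dB

With cylindrical spreading the level changes by −10·log₁₀(r₂/r₁).
ΔL = −10·log₁₀(3) = -4.77 dB.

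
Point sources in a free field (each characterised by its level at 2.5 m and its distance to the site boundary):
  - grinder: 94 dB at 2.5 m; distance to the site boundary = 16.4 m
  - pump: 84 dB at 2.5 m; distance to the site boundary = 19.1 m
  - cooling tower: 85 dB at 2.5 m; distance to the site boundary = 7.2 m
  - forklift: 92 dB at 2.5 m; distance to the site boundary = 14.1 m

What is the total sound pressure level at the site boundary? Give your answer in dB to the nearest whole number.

82 dB

Propagate each source to the receiver with L = L_ref − 20·log₁₀(r/r_ref), then add intensities.
grinder: 94 − 20·log₁₀(16.4/2.5) = 94 − 16.34 = 77.66 dB.
pump: 84 − 20·log₁₀(19.1/2.5) = 84 − 17.66 = 66.34 dB.
cooling tower: 85 − 20·log₁₀(7.2/2.5) = 85 − 9.19 = 75.81 dB.
forklift: 92 − 20·log₁₀(14.1/2.5) = 92 − 15.03 = 76.97 dB.
Σ 10^(L/10) = 1.506e+08 → L_total = 10·log₁₀(1.506e+08) = 81.78 dB.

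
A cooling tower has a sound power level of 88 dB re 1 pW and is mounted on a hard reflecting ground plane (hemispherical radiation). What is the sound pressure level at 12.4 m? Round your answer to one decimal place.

L_p = L_w − 10·log₁₀(2π·r²) with r = 12.4 m.
2π·r² = 966.1 m², 10·log₁₀ of that is 29.850 dB.
L_p = 88 − 29.850 = 58.15 dB.

58.1 dB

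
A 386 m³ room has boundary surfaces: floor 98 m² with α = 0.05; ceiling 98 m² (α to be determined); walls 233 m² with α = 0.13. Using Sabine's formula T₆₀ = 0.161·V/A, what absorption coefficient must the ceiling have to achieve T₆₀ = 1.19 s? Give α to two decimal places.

A = 0.161·V/T₆₀ = 0.161·386/1.19 = 52.22 m² sabins.
Absorption from the other surfaces = 98·0.05 + 233·0.13 = 35.19 m², so the ceiling must supply 17.03 m² over 98 m².
α = 17.03/98 = 0.174.

0.17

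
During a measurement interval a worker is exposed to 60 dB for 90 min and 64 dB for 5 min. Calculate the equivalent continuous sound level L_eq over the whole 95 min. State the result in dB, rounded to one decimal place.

Weight each interval's intensity by its duration and average over T = 95 min:
Σ tᵢ·10^(Lᵢ/10) = 90·10^(60/10) + 5·10^(64/10) = 1.026e+08.
L_eq = 10·log₁₀(1.026e+08/95) = 60.33 dB.

60.3 dB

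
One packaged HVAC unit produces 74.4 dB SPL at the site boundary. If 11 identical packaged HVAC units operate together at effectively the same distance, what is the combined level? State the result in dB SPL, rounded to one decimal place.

84.8 dB SPL

With 11 equal, uncorrelated contributions the intensity is 11× that of one unit, giving a rise of 10·log₁₀ 11.
L_total = 74.4 + 10·log₁₀(11) = 74.4 + 10.414 = 84.81 dB SPL.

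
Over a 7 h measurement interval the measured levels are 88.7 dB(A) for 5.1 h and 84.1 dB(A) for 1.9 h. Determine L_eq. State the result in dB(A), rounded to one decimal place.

87.9 dB(A)

Weight each interval's intensity by its duration and average over T = 7 h:
Σ tᵢ·10^(Lᵢ/10) = 5.1·10^(88.7/10) + 1.9·10^(84.1/10) = 4.269e+09.
L_eq = 10·log₁₀(4.269e+09/7) = 87.85 dB(A).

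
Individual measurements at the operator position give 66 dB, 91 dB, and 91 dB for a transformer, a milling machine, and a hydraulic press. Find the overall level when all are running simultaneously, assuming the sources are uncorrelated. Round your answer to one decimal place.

Incoherent sources combine by intensity addition: L_total = 10·log₁₀(Σ 10^(L_i/10)).
Σ 10^(L/10) = 10^(66/10) + 10^(91/10) + 10^(91/10) = 2.522e+09.
L_total = 10·log₁₀(2.522e+09) = 94.02 dB.

94.0 dB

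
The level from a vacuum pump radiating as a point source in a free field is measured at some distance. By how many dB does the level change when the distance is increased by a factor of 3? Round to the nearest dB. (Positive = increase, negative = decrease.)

-10 dB

A point source loses 6 dB per doubling of distance; generally ΔL = −20·log₁₀(r₂/r₁).
ΔL = −20·log₁₀(3) = -9.54 dB.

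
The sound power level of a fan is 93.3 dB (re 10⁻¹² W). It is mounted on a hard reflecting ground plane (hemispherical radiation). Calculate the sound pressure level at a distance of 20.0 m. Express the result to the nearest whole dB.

Free-field hemispherical radiation: L_p = L_w − 10·log₁₀(2π·r²), r = 20.0 m.
2π·r² = 2513 m², 10·log₁₀ of that is 34.002 dB.
L_p = 93.3 − 34.002 = 59.30 dB.

59 dB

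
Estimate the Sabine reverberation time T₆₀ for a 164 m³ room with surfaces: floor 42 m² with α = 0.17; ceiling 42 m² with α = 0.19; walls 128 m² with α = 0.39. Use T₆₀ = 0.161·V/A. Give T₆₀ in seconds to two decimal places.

0.41 s

Summing Sᵢαᵢ: 42·0.17 + 42·0.19 + 128·0.39 = 65.04 m².
T₆₀ = 0.161·V/A = 0.161·164/65.04 = 0.406 s.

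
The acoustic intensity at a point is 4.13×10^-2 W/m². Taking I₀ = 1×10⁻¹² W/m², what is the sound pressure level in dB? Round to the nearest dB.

106 dB

Dividing by I₀ shifts the exponent by 12: I/I₀ = 4.13×10^10.
L = 10·(0.6160 + 10) = 106.16 dB.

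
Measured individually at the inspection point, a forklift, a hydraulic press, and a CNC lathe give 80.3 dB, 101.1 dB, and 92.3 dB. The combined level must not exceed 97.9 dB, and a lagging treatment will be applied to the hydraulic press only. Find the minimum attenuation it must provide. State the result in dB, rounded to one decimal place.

The untreated sources together contribute 10^(80.3/10) + 10^(92.3/10) = 1.805e+09, i.e. 92.57 dB.
The limit corresponds to 10^(97.9/10) = 6.166e+09; subtracting the fixed part leaves 4.361e+09 for the hydraulic press, i.e. 96.40 dB.
Required insertion loss = 101.1 − 96.40 = 4.70 dB.

4.7 dB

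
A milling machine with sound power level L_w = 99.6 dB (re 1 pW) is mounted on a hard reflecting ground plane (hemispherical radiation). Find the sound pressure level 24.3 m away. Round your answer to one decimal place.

Free-field hemispherical radiation: L_p = L_w − 10·log₁₀(2π·r²), r = 24.3 m.
2π·r² = 3710 m², 10·log₁₀ of that is 35.694 dB.
L_p = 99.6 − 35.694 = 63.91 dB.

63.9 dB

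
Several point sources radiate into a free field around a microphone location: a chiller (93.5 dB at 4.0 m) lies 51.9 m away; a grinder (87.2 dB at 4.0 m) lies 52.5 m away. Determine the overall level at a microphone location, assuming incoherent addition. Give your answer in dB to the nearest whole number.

72 dB

Apply inverse-square spreading to bring every level to the receiver, then sum 10^(L/10).
chiller: 93.5 − 20·log₁₀(51.9/4.0) = 93.5 − 22.26 = 71.24 dB.
grinder: 87.2 − 20·log₁₀(52.5/4.0) = 87.2 − 22.36 = 64.84 dB.
Σ 10^(L/10) = 1.634e+07 → L_total = 10·log₁₀(1.634e+07) = 72.13 dB.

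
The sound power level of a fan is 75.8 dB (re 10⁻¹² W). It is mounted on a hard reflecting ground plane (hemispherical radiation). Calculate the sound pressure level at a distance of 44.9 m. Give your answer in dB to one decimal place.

Free-field hemispherical radiation: L_p = L_w − 10·log₁₀(2π·r²), r = 44.9 m.
2π·r² = 1.267e+04 m², 10·log₁₀ of that is 41.027 dB.
L_p = 75.8 − 41.027 = 34.77 dB.

34.8 dB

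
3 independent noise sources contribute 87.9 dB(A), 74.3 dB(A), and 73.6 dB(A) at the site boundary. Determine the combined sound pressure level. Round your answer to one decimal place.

Incoherent sources combine by intensity addition: L_total = 10·log₁₀(Σ 10^(L_i/10)).
Σ 10^(L/10) = 10^(87.9/10) + 10^(74.3/10) + 10^(73.6/10) = 6.664e+08.
L_total = 10·log₁₀(6.664e+08) = 88.24 dB(A).

88.2 dB(A)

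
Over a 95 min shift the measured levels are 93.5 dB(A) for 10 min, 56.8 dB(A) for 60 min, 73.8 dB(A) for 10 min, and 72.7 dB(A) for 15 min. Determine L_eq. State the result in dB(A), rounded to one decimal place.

83.8 dB(A)

The energy average is taken in the linear domain: L_eq = 10·log₁₀[(Σ tᵢ·10^(Lᵢ/10))/T], T = 95 min.
Σ tᵢ·10^(Lᵢ/10) = 10·10^(93.5/10) + 60·10^(56.8/10) + 10·10^(73.8/10) + 15·10^(72.7/10) = 2.294e+10.
L_eq = 10·log₁₀(2.294e+10/95) = 83.83 dB(A).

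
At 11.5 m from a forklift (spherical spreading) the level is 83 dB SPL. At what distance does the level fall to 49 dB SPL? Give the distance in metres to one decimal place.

Point-source spreading drops the level by 20·log₁₀(r₂/r₁); inverting, r₂/r₁ = 10^(ΔL/20).
r₂ = 11.5·10^((83−49)/20) = 11.5·10^(34.0/20) = 576.37 m.

576.4 m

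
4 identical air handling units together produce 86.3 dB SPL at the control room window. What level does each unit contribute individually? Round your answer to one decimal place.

For N identical incoherent sources L_total = L₁ + 10·log₁₀ N, so L₁ = 86.3 − 10·log₁₀(4) = 86.3 − 6.021.

80.3 dB SPL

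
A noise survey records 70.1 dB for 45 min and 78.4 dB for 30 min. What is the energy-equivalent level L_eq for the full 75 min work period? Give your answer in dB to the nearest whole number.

75 dB

The energy average is taken in the linear domain: L_eq = 10·log₁₀[(Σ tᵢ·10^(Lᵢ/10))/T], T = 75 min.
Σ tᵢ·10^(Lᵢ/10) = 45·10^(70.1/10) + 30·10^(78.4/10) = 2.536e+09.
L_eq = 10·log₁₀(2.536e+09/75) = 75.29 dB.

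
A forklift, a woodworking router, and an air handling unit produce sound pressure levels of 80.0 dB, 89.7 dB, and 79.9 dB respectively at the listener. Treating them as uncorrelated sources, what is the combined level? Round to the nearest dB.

For uncorrelated sources the intensities add, so convert each level to linear form, sum, and take 10·log₁₀ of the total.
Σ 10^(L/10) = 10^(80.0/10) + 10^(89.7/10) + 10^(79.9/10) = 1.131e+09.
L_total = 10·log₁₀(1.131e+09) = 90.53 dB.

91 dB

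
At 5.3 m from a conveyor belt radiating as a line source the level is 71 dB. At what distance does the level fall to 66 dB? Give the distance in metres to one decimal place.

16.8 m

For a line source L₁ − L₂ = 10·log₁₀(r₂/r₁), so r₂ = r₁·10^((L₁−L₂)/10).
r₂ = 5.3·10^((71−66)/10) = 5.3·10^(5.0/10) = 16.76 m.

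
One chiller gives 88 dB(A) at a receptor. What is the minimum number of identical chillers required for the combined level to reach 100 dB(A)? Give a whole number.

16

N identical sources give L₁ + 10·log₁₀ N, so require 10·log₁₀ N ≥ 100 − 88 = 12.0 dB.
N ≥ 10^(12.0/10) = 15.849, so N = 16.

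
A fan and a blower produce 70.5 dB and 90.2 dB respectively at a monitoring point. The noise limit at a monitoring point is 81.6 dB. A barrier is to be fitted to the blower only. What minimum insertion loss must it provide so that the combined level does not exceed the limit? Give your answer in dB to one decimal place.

9.0 dB

Fixed contribution from the other source: Σ 10^(L/10) = 10^(70.5/10) = 1.122e+07 (70.50 dB).
The limit corresponds to 10^(81.6/10) = 1.445e+08; subtracting the fixed part leaves 1.333e+08 for the blower, i.e. 81.25 dB.
So the blower must be reduced from 90.2 to 81.25 dB: IL = 8.95 dB.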